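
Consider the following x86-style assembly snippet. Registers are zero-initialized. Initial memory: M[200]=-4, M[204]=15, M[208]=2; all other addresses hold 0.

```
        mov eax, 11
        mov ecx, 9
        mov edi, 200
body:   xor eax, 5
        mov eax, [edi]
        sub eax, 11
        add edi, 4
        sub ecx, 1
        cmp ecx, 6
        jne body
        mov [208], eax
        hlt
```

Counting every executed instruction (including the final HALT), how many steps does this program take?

mov eax, 11 → eax=11
mov ecx, 9 → ecx=9
mov edi, 200 → edi=200
xor eax, 5 → eax=11^5=14
mov eax, [edi] → eax=M[200]=-4
sub eax, 11 → eax=(-4)-11=-15
add edi, 4 → edi=200+4=204
sub ecx, 1 → ecx=9-1=8
cmp ecx, 6  (cmp 8,6)
jne body: taken
xor eax, 5 → eax=(-15)^5=-12
mov eax, [edi] → eax=M[204]=15
sub eax, 11 → eax=15-11=4
add edi, 4 → edi=204+4=208
sub ecx, 1 → ecx=8-1=7
cmp ecx, 6  (cmp 7,6)
jne body: taken
xor eax, 5 → eax=4^5=1
mov eax, [edi] → eax=M[208]=2
sub eax, 11 → eax=2-11=-9
add edi, 4 → edi=208+4=212
sub ecx, 1 → ecx=7-1=6
cmp ecx, 6  (cmp 6,6)
jne body: not taken
mov [208], eax → M[208]=-9
halt.
Total executed instructions: 26.

26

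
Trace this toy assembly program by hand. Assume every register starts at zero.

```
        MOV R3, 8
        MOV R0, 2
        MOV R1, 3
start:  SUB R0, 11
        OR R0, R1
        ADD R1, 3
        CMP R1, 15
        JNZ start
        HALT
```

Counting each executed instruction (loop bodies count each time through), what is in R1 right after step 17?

after MOV R3, 8: R3=8
after MOV R0, 2: R0=2
after MOV R1, 3: R1=3
after SUB R0, 11: R0=2-11=-9
after OR R0, R1: R0=(-9)|3=-9
after ADD R1, 3: R1=3+3=6
CMP R1, 15  (cmp 6,15)
JNZ start: taken
after SUB R0, 11: R0=(-9)-11=-20
after OR R0, R1: R0=(-20)|6=-18
after ADD R1, 3: R1=6+3=9
CMP R1, 15  (cmp 9,15)
JNZ start: taken
after SUB R0, 11: R0=(-18)-11=-29
after OR R0, R1: R0=(-29)|9=-21
after ADD R1, 3: R1=9+3=12
CMP R1, 15  (cmp 12,15)
After step 17: R1 = 12.

12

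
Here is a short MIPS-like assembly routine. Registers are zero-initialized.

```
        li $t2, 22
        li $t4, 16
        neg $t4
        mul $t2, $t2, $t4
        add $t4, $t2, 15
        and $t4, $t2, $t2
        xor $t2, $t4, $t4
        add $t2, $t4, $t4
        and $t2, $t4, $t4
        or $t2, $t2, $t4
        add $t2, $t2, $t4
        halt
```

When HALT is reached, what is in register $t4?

after li $t2, 22: $t2=22
after li $t4, 16: $t4=16
after neg $t4: $t4=-(16)=-16
after mul $t2, $t2, $t4: $t2=22*(-16)=-352
after add $t4, $t2, 15: $t4=(-352)+15=-337
after and $t4, $t2, $t2: $t4=(-352)&(-352)=-352
after xor $t2, $t4, $t4: $t2=(-352)^(-352)=0
after add $t2, $t4, $t4: $t2=(-352)+(-352)=-704
after and $t2, $t4, $t4: $t2=(-352)&(-352)=-352
after or $t2, $t2, $t4: $t2=(-352)|(-352)=-352
after add $t2, $t2, $t4: $t2=(-352)+(-352)=-704
halt.

-352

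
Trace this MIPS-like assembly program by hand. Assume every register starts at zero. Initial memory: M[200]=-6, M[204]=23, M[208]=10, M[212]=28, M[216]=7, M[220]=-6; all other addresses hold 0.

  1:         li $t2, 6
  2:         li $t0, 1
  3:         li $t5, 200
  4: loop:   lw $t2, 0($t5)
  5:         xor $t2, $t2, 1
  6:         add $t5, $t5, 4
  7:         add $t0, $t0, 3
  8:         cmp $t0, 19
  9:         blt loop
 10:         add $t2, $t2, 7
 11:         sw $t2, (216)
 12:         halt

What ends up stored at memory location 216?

2

after li $t2, 6: $t2=6
after li $t0, 1: $t0=1
after li $t5, 200: $t5=200
after lw $t2, 0($t5): $t2=M[200]=-6
after xor $t2, $t2, 1: $t2=(-6)^1=-5
after add $t5, $t5, 4: $t5=200+4=204
after add $t0, $t0, 3: $t0=1+3=4
cmp $t0, 19  (cmp 4,19)
blt loop: taken
after lw $t2, 0($t5): $t2=M[204]=23
after xor $t2, $t2, 1: $t2=23^1=22
after add $t5, $t5, 4: $t5=204+4=208
after add $t0, $t0, 3: $t0=4+3=7
cmp $t0, 19  (cmp 7,19)
blt loop: taken
after lw $t2, 0($t5): $t2=M[208]=10
after xor $t2, $t2, 1: $t2=10^1=11
after add $t5, $t5, 4: $t5=208+4=212
after add $t0, $t0, 3: $t0=7+3=10
cmp $t0, 19  (cmp 10,19)
blt loop: taken
after lw $t2, 0($t5): $t2=M[212]=28
after xor $t2, $t2, 1: $t2=28^1=29
after add $t5, $t5, 4: $t5=212+4=216
after add $t0, $t0, 3: $t0=10+3=13
cmp $t0, 19  (cmp 13,19)
blt loop: taken
after lw $t2, 0($t5): $t2=M[216]=7
after xor $t2, $t2, 1: $t2=7^1=6
after add $t5, $t5, 4: $t5=216+4=220
after add $t0, $t0, 3: $t0=13+3=16
cmp $t0, 19  (cmp 16,19)
blt loop: taken
after lw $t2, 0($t5): $t2=M[220]=-6
after xor $t2, $t2, 1: $t2=(-6)^1=-5
after add $t5, $t5, 4: $t5=220+4=224
after add $t0, $t0, 3: $t0=16+3=19
cmp $t0, 19  (cmp 19,19)
blt loop: not taken
after add $t2, $t2, 7: $t2=(-5)+7=2
sw $t2, (216) → M[216]=2
halt.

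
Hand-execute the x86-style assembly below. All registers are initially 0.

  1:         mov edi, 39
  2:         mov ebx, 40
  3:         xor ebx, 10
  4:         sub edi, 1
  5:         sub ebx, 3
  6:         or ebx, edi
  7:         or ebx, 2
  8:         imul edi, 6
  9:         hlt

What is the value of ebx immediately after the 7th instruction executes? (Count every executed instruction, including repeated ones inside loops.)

after mov edi, 39: edi=39
after mov ebx, 40: ebx=40
after xor ebx, 10: ebx=40^10=34
after sub edi, 1: edi=39-1=38
after sub ebx, 3: ebx=34-3=31
after or ebx, edi: ebx=31|38=63
after or ebx, 2: ebx=63|2=63
After step 7: ebx = 63.

63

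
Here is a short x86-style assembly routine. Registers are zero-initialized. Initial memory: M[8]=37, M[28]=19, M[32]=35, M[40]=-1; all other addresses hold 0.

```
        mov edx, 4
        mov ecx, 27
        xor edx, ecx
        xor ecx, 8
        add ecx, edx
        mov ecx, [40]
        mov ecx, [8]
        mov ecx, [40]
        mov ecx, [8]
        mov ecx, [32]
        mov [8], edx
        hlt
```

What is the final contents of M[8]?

mov edx, 4 → edx=4
mov ecx, 27 → ecx=27
xor edx, ecx → edx=4^27=31
xor ecx, 8 → ecx=27^8=19
add ecx, edx → ecx=19+31=50
mov ecx, [40] → ecx=M[40]=-1
mov ecx, [8] → ecx=M[8]=37
mov ecx, [40] → ecx=M[40]=-1
mov ecx, [8] → ecx=M[8]=37
mov ecx, [32] → ecx=M[32]=35
mov [8], edx → M[8]=31
halt.

31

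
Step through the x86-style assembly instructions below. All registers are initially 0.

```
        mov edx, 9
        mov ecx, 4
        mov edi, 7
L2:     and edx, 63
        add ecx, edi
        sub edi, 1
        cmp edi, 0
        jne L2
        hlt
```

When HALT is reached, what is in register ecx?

32

mov edx, 9 → edx=9
mov ecx, 4 → ecx=4
mov edi, 7 → edi=7
and edx, 63 → edx=9&63=9
add ecx, edi → ecx=4+7=11
sub edi, 1 → edi=7-1=6
cmp edi, 0  (cmp 6,0)
jne L2: taken
and edx, 63 → edx=9&63=9
add ecx, edi → ecx=11+6=17
sub edi, 1 → edi=6-1=5
cmp edi, 0  (cmp 5,0)
jne L2: taken
and edx, 63 → edx=9&63=9
add ecx, edi → ecx=17+5=22
sub edi, 1 → edi=5-1=4
cmp edi, 0  (cmp 4,0)
jne L2: taken
and edx, 63 → edx=9&63=9
add ecx, edi → ecx=22+4=26
sub edi, 1 → edi=4-1=3
cmp edi, 0  (cmp 3,0)
jne L2: taken
and edx, 63 → edx=9&63=9
add ecx, edi → ecx=26+3=29
sub edi, 1 → edi=3-1=2
cmp edi, 0  (cmp 2,0)
jne L2: taken
and edx, 63 → edx=9&63=9
add ecx, edi → ecx=29+2=31
sub edi, 1 → edi=2-1=1
cmp edi, 0  (cmp 1,0)
jne L2: taken
and edx, 63 → edx=9&63=9
add ecx, edi → ecx=31+1=32
sub edi, 1 → edi=1-1=0
cmp edi, 0  (cmp 0,0)
jne L2: not taken
halt.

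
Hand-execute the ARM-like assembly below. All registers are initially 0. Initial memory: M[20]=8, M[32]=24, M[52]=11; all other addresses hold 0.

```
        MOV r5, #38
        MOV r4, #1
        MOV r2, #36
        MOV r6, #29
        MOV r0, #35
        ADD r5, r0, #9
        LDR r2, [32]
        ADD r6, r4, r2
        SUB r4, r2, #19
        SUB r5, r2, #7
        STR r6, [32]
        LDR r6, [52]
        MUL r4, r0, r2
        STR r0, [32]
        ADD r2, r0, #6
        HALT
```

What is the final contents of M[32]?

35

after MOV r5, #38: r5=38
after MOV r4, #1: r4=1
after MOV r2, #36: r2=36
after MOV r6, #29: r6=29
after MOV r0, #35: r0=35
after ADD r5, r0, #9: r5=35+9=44
after LDR r2, [32]: r2=M[32]=24
after ADD r6, r4, r2: r6=1+24=25
after SUB r4, r2, #19: r4=24-19=5
after SUB r5, r2, #7: r5=24-7=17
STR r6, [32] → M[32]=25
after LDR r6, [52]: r6=M[52]=11
after MUL r4, r0, r2: r4=35*24=840
STR r0, [32] → M[32]=35
after ADD r2, r0, #6: r2=35+6=41
halt.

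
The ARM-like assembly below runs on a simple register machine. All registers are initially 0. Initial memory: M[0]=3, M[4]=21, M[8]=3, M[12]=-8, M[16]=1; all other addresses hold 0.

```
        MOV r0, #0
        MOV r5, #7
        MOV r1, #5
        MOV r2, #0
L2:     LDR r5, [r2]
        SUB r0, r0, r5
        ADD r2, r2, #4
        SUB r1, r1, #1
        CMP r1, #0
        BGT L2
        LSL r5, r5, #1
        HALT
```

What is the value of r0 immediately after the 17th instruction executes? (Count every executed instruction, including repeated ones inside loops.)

MOV r0, #0 → r0=0
MOV r5, #7 → r5=7
MOV r1, #5 → r1=5
MOV r2, #0 → r2=0
LDR r5, [r2] → r5=M[0]=3
SUB r0, r0, r5 → r0=0-3=-3
ADD r2, r2, #4 → r2=0+4=4
SUB r1, r1, #1 → r1=5-1=4
CMP r1, #0  (cmp 4,0)
BGT L2: taken
LDR r5, [r2] → r5=M[4]=21
SUB r0, r0, r5 → r0=(-3)-21=-24
ADD r2, r2, #4 → r2=4+4=8
SUB r1, r1, #1 → r1=4-1=3
CMP r1, #0  (cmp 3,0)
BGT L2: taken
LDR r5, [r2] → r5=M[8]=3
After step 17: r0 = -24.

-24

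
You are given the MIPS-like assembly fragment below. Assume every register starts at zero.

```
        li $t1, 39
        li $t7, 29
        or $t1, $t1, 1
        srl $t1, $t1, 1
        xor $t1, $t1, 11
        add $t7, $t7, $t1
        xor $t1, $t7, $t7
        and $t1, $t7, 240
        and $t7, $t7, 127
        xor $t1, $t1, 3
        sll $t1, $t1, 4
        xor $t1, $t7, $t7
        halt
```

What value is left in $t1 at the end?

0

after li $t1, 39: $t1=39
after li $t7, 29: $t7=29
after or $t1, $t1, 1: $t1=39|1=39
after srl $t1, $t1, 1: $t1=39>>1=19
after xor $t1, $t1, 11: $t1=19^11=24
after add $t7, $t7, $t1: $t7=29+24=53
after xor $t1, $t7, $t7: $t1=53^53=0
after and $t1, $t7, 240: $t1=53&240=48
after and $t7, $t7, 127: $t7=53&127=53
after xor $t1, $t1, 3: $t1=48^3=51
after sll $t1, $t1, 4: $t1=51<<4=816
after xor $t1, $t7, $t7: $t1=53^53=0
halt.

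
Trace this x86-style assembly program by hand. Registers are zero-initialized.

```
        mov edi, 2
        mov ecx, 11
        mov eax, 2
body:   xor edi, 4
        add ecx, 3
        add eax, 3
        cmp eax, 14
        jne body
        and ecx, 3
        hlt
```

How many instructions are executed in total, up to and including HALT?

edi=2
ecx=11
eax=2
edi=2^4=6
ecx=11+3=14
eax=2+3=5
cmp eax, 14  (cmp 5,14)
jne body: taken
edi=6^4=2
ecx=14+3=17
eax=5+3=8
cmp eax, 14  (cmp 8,14)
jne body: taken
edi=2^4=6
ecx=17+3=20
eax=8+3=11
cmp eax, 14  (cmp 11,14)
jne body: taken
edi=6^4=2
ecx=20+3=23
eax=11+3=14
cmp eax, 14  (cmp 14,14)
jne body: not taken
ecx=23&3=3
halt.
Total executed instructions: 25.

25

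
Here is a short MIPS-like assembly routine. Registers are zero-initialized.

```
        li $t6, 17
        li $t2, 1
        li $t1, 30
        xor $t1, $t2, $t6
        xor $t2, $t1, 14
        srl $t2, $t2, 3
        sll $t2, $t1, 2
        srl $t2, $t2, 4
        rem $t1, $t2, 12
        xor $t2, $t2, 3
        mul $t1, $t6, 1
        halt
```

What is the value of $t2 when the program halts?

7

after li $t6, 17: $t6=17
after li $t2, 1: $t2=1
after li $t1, 30: $t1=30
after xor $t1, $t2, $t6: $t1=1^17=16
after xor $t2, $t1, 14: $t2=16^14=30
after srl $t2, $t2, 3: $t2=30>>3=3
after sll $t2, $t1, 2: $t2=16<<2=64
after srl $t2, $t2, 4: $t2=64>>4=4
after rem $t1, $t2, 12: $t1=4%12=4
after xor $t2, $t2, 3: $t2=4^3=7
after mul $t1, $t6, 1: $t1=17*1=17
halt.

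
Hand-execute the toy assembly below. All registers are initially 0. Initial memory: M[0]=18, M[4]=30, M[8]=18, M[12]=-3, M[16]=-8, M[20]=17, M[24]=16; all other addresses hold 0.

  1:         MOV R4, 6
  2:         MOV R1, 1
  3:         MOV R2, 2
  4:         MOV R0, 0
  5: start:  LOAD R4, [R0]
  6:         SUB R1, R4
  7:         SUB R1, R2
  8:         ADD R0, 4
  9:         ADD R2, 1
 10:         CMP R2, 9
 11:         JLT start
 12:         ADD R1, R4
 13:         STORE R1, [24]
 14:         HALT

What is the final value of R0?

R4=6
R1=1
R2=2
R0=0
R4=M[0]=18
R1=1-18=-17
R1=(-17)-2=-19
R0=0+4=4
R2=2+1=3
CMP R2, 9  (cmp 3,9)
JLT start: taken
R4=M[4]=30
R1=(-19)-30=-49
R1=(-49)-3=-52
R0=4+4=8
R2=3+1=4
CMP R2, 9  (cmp 4,9)
JLT start: taken
R4=M[8]=18
R1=(-52)-18=-70
R1=(-70)-4=-74
R0=8+4=12
R2=4+1=5
CMP R2, 9  (cmp 5,9)
JLT start: taken
R4=M[12]=-3
R1=(-74)-(-3)=-71
R1=(-71)-5=-76
R0=12+4=16
R2=5+1=6
CMP R2, 9  (cmp 6,9)
JLT start: taken
R4=M[16]=-8
R1=(-76)-(-8)=-68
R1=(-68)-6=-74
R0=16+4=20
R2=6+1=7
CMP R2, 9  (cmp 7,9)
JLT start: taken
R4=M[20]=17
R1=(-74)-17=-91
R1=(-91)-7=-98
R0=20+4=24
R2=7+1=8
CMP R2, 9  (cmp 8,9)
JLT start: taken
R4=M[24]=16
R1=(-98)-16=-114
R1=(-114)-8=-122
R0=24+4=28
R2=8+1=9
CMP R2, 9  (cmp 9,9)
JLT start: not taken
R1=(-122)+16=-106
STORE R1, [24] → M[24]=-106
halt.

28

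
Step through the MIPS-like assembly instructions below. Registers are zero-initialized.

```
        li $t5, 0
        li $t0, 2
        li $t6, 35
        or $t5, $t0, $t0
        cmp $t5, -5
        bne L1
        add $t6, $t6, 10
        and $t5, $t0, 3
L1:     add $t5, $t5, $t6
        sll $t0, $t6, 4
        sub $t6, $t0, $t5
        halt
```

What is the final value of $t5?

li $t5, 0 → $t5=0
li $t0, 2 → $t0=2
li $t6, 35 → $t6=35
or $t5, $t0, $t0 → $t5=2|2=2
cmp $t5, -5  (cmp 2,-5)
bne L1: taken
add $t5, $t5, $t6 → $t5=2+35=37
sll $t0, $t6, 4 → $t0=35<<4=560
sub $t6, $t0, $t5 → $t6=560-37=523
halt.

37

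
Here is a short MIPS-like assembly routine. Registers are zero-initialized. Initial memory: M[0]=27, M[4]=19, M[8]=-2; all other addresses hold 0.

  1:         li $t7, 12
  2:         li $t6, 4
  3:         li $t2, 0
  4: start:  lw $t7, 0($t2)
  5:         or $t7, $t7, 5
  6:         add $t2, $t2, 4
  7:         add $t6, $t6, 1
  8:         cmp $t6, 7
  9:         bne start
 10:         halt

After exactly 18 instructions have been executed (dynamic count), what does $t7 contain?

after li $t7, 12: $t7=12
after li $t6, 4: $t6=4
after li $t2, 0: $t2=0
after lw $t7, 0($t2): $t7=M[0]=27
after or $t7, $t7, 5: $t7=27|5=31
after add $t2, $t2, 4: $t2=0+4=4
after add $t6, $t6, 1: $t6=4+1=5
cmp $t6, 7  (cmp 5,7)
bne start: taken
after lw $t7, 0($t2): $t7=M[4]=19
after or $t7, $t7, 5: $t7=19|5=23
after add $t2, $t2, 4: $t2=4+4=8
after add $t6, $t6, 1: $t6=5+1=6
cmp $t6, 7  (cmp 6,7)
bne start: taken
after lw $t7, 0($t2): $t7=M[8]=-2
after or $t7, $t7, 5: $t7=(-2)|5=-1
after add $t2, $t2, 4: $t2=8+4=12
After step 18: $t7 = -1.

-1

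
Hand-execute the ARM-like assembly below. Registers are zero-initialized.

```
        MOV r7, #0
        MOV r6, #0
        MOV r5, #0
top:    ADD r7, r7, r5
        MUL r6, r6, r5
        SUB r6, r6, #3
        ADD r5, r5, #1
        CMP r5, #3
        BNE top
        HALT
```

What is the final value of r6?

after MOV r7, #0: r7=0
after MOV r6, #0: r6=0
after MOV r5, #0: r5=0
after ADD r7, r7, r5: r7=0+0=0
after MUL r6, r6, r5: r6=0*0=0
after SUB r6, r6, #3: r6=0-3=-3
after ADD r5, r5, #1: r5=0+1=1
CMP r5, #3  (cmp 1,3)
BNE top: taken
after ADD r7, r7, r5: r7=0+1=1
after MUL r6, r6, r5: r6=(-3)*1=-3
after SUB r6, r6, #3: r6=(-3)-3=-6
after ADD r5, r5, #1: r5=1+1=2
CMP r5, #3  (cmp 2,3)
BNE top: taken
after ADD r7, r7, r5: r7=1+2=3
after MUL r6, r6, r5: r6=(-6)*2=-12
after SUB r6, r6, #3: r6=(-12)-3=-15
after ADD r5, r5, #1: r5=2+1=3
CMP r5, #3  (cmp 3,3)
BNE top: not taken
halt.

-15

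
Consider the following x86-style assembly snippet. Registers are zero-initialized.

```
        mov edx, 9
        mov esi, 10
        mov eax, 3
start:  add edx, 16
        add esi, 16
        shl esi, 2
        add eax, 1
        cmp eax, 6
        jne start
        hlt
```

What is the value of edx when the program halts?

57

mov edx, 9 → edx=9
mov esi, 10 → esi=10
mov eax, 3 → eax=3
add edx, 16 → edx=9+16=25
add esi, 16 → esi=10+16=26
shl esi, 2 → esi=26<<2=104
add eax, 1 → eax=3+1=4
cmp eax, 6  (cmp 4,6)
jne start: taken
add edx, 16 → edx=25+16=41
add esi, 16 → esi=104+16=120
shl esi, 2 → esi=120<<2=480
add eax, 1 → eax=4+1=5
cmp eax, 6  (cmp 5,6)
jne start: taken
add edx, 16 → edx=41+16=57
add esi, 16 → esi=480+16=496
shl esi, 2 → esi=496<<2=1984
add eax, 1 → eax=5+1=6
cmp eax, 6  (cmp 6,6)
jne start: not taken
halt.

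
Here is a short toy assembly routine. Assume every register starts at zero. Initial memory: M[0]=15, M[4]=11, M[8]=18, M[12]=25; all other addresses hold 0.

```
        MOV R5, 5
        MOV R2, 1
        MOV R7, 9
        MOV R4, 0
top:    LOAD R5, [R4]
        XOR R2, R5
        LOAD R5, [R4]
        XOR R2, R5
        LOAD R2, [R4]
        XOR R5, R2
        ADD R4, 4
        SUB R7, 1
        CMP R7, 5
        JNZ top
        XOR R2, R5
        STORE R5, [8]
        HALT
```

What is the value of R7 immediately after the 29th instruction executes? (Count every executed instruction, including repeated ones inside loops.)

R5=5
R2=1
R7=9
R4=0
R5=M[0]=15
R2=1^15=14
R5=M[0]=15
R2=14^15=1
R2=M[0]=15
R5=15^15=0
R4=0+4=4
R7=9-1=8
CMP R7, 5  (cmp 8,5)
JNZ top: taken
R5=M[4]=11
R2=15^11=4
R5=M[4]=11
R2=4^11=15
R2=M[4]=11
R5=11^11=0
R4=4+4=8
R7=8-1=7
CMP R7, 5  (cmp 7,5)
JNZ top: taken
R5=M[8]=18
R2=11^18=25
R5=M[8]=18
R2=25^18=11
R2=M[8]=18
After step 29: R7 = 7.

7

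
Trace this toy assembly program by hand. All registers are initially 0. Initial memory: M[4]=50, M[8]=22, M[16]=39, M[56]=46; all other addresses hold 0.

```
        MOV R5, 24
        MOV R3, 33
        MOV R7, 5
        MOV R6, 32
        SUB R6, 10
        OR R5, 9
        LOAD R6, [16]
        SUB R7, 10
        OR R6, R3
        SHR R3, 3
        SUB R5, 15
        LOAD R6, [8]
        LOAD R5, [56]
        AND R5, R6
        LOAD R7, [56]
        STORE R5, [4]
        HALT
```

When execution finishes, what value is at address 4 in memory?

6

R5=24
R3=33
R7=5
R6=32
R6=32-10=22
R5=24|9=25
R6=M[16]=39
R7=5-10=-5
R6=39|33=39
R3=33>>3=4
R5=25-15=10
R6=M[8]=22
R5=M[56]=46
R5=46&22=6
R7=M[56]=46
STORE R5, [4] → M[4]=6
halt.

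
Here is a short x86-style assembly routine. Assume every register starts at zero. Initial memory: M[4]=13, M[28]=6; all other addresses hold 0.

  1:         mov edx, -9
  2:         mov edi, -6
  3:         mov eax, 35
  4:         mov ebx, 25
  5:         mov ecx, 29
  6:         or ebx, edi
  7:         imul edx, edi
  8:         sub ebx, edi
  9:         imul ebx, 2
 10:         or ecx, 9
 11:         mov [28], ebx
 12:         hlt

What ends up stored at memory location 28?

edx=-9
edi=-6
eax=35
ebx=25
ecx=29
ebx=25|(-6)=-5
edx=(-9)*(-6)=54
ebx=(-5)-(-6)=1
ebx=1*2=2
ecx=29|9=29
mov [28], ebx → M[28]=2
halt.

2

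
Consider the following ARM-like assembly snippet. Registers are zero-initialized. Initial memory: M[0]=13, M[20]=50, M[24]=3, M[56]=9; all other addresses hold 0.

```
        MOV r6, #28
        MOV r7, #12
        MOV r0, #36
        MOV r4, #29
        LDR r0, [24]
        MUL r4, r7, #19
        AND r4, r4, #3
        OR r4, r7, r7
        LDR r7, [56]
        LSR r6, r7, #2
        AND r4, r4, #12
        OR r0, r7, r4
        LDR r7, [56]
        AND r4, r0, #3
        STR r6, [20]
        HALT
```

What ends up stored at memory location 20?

2

after MOV r6, #28: r6=28
after MOV r7, #12: r7=12
after MOV r0, #36: r0=36
after MOV r4, #29: r4=29
after LDR r0, [24]: r0=M[24]=3
after MUL r4, r7, #19: r4=12*19=228
after AND r4, r4, #3: r4=228&3=0
after OR r4, r7, r7: r4=12|12=12
after LDR r7, [56]: r7=M[56]=9
after LSR r6, r7, #2: r6=9>>2=2
after AND r4, r4, #12: r4=12&12=12
after OR r0, r7, r4: r0=9|12=13
after LDR r7, [56]: r7=M[56]=9
after AND r4, r0, #3: r4=13&3=1
STR r6, [20] → M[20]=2
halt.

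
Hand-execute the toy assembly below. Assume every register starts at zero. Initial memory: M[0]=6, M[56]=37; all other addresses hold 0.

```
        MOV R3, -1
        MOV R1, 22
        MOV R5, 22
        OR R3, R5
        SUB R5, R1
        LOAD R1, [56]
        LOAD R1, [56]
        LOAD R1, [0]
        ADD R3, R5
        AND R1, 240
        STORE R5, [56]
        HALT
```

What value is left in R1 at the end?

after MOV R3, -1: R3=-1
after MOV R1, 22: R1=22
after MOV R5, 22: R5=22
after OR R3, R5: R3=(-1)|22=-1
after SUB R5, R1: R5=22-22=0
after LOAD R1, [56]: R1=M[56]=37
after LOAD R1, [56]: R1=M[56]=37
after LOAD R1, [0]: R1=M[0]=6
after ADD R3, R5: R3=(-1)+0=-1
after AND R1, 240: R1=6&240=0
STORE R5, [56] → M[56]=0
halt.

0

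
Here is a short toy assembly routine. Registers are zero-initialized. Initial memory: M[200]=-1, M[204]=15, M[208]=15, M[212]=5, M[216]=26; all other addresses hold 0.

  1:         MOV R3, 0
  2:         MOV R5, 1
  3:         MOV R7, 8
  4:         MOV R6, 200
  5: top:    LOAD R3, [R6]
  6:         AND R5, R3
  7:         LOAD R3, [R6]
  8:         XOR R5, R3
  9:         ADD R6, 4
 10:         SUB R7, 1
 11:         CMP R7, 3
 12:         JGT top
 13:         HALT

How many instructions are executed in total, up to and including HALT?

R3=0
R5=1
R7=8
R6=200
R3=M[200]=-1
R5=1&(-1)=1
R3=M[200]=-1
R5=1^(-1)=-2
R6=200+4=204
R7=8-1=7
CMP R7, 3  (cmp 7,3)
JGT top: taken
R3=M[204]=15
R5=(-2)&15=14
R3=M[204]=15
R5=14^15=1
R6=204+4=208
R7=7-1=6
CMP R7, 3  (cmp 6,3)
JGT top: taken
R3=M[208]=15
R5=1&15=1
R3=M[208]=15
R5=1^15=14
R6=208+4=212
R7=6-1=5
CMP R7, 3  (cmp 5,3)
JGT top: taken
R3=M[212]=5
R5=14&5=4
R3=M[212]=5
R5=4^5=1
R6=212+4=216
R7=5-1=4
CMP R7, 3  (cmp 4,3)
JGT top: taken
R3=M[216]=26
R5=1&26=0
R3=M[216]=26
R5=0^26=26
R6=216+4=220
R7=4-1=3
CMP R7, 3  (cmp 3,3)
JGT top: not taken
halt.
Total executed instructions: 45.

45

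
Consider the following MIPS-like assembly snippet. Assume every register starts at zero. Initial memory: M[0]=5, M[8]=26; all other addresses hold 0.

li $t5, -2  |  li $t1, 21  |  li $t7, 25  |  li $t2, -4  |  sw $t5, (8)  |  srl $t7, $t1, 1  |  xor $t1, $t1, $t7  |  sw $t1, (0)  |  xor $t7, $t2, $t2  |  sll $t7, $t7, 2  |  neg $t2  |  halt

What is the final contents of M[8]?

-2

after li $t5, -2: $t5=-2
after li $t1, 21: $t1=21
after li $t7, 25: $t7=25
after li $t2, -4: $t2=-4
sw $t5, (8) → M[8]=-2
after srl $t7, $t1, 1: $t7=21>>1=10
after xor $t1, $t1, $t7: $t1=21^10=31
sw $t1, (0) → M[0]=31
after xor $t7, $t2, $t2: $t7=(-4)^(-4)=0
after sll $t7, $t7, 2: $t7=0<<2=0
after neg $t2: $t2=-(-4)=4
halt.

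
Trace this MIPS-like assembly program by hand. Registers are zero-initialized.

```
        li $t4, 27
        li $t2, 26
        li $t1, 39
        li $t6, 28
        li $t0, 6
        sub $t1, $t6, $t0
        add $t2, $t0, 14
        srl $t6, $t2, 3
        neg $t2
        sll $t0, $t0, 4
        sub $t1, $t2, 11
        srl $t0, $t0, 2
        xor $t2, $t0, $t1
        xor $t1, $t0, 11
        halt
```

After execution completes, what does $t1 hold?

19

li $t4, 27 → $t4=27
li $t2, 26 → $t2=26
li $t1, 39 → $t1=39
li $t6, 28 → $t6=28
li $t0, 6 → $t0=6
sub $t1, $t6, $t0 → $t1=28-6=22
add $t2, $t0, 14 → $t2=6+14=20
srl $t6, $t2, 3 → $t6=20>>3=2
neg $t2 → $t2=-(20)=-20
sll $t0, $t0, 4 → $t0=6<<4=96
sub $t1, $t2, 11 → $t1=(-20)-11=-31
srl $t0, $t0, 2 → $t0=96>>2=24
xor $t2, $t0, $t1 → $t2=24^(-31)=-7
xor $t1, $t0, 11 → $t1=24^11=19
halt.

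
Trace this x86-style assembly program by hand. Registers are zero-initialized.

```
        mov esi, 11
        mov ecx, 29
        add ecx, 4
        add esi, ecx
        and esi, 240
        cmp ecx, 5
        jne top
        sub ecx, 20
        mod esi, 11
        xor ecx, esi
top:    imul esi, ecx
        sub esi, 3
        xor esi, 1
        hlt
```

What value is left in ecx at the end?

after mov esi, 11: esi=11
after mov ecx, 29: ecx=29
after add ecx, 4: ecx=29+4=33
after add esi, ecx: esi=11+33=44
after and esi, 240: esi=44&240=32
cmp ecx, 5  (cmp 33,5)
jne top: taken
after imul esi, ecx: esi=32*33=1056
after sub esi, 3: esi=1056-3=1053
after xor esi, 1: esi=1053^1=1052
halt.

33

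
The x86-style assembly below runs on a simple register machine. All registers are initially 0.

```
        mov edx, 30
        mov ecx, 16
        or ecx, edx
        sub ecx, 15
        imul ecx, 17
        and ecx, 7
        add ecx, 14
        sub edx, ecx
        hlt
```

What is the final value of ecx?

21

edx=30
ecx=16
ecx=16|30=30
ecx=30-15=15
ecx=15*17=255
ecx=255&7=7
ecx=7+14=21
edx=30-21=9
halt.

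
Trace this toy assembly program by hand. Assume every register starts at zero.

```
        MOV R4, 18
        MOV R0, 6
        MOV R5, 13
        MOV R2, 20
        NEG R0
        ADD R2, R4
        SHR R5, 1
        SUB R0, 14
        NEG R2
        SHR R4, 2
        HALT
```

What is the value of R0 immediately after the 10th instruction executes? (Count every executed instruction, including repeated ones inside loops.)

-20

after MOV R4, 18: R4=18
after MOV R0, 6: R0=6
after MOV R5, 13: R5=13
after MOV R2, 20: R2=20
after NEG R0: R0=-(6)=-6
after ADD R2, R4: R2=20+18=38
after SHR R5, 1: R5=13>>1=6
after SUB R0, 14: R0=(-6)-14=-20
after NEG R2: R2=-(38)=-38
after SHR R4, 2: R4=18>>2=4
After step 10: R0 = -20.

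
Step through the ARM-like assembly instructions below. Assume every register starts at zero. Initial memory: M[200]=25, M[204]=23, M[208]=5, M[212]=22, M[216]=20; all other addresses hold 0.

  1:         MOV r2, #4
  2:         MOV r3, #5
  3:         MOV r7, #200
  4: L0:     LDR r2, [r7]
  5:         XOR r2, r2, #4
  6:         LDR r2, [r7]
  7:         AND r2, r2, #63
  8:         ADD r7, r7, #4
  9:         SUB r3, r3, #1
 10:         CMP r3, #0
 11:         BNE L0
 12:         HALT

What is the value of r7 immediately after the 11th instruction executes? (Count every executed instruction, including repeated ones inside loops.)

r2=4
r3=5
r7=200
r2=M[200]=25
r2=25^4=29
r2=M[200]=25
r2=25&63=25
r7=200+4=204
r3=5-1=4
CMP r3, #0  (cmp 4,0)
BNE L0: taken
After step 11: r7 = 204.

204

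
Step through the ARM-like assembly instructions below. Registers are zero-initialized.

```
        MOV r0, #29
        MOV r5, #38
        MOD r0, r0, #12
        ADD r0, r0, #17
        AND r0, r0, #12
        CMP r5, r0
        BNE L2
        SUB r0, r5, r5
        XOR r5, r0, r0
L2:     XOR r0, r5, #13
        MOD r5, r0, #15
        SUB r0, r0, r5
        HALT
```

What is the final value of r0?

30

MOV r0, #29 → r0=29
MOV r5, #38 → r5=38
MOD r0, r0, #12 → r0=29%12=5
ADD r0, r0, #17 → r0=5+17=22
AND r0, r0, #12 → r0=22&12=4
CMP r5, r0  (cmp 38,4)
BNE L2: taken
XOR r0, r5, #13 → r0=38^13=43
MOD r5, r0, #15 → r5=43%15=13
SUB r0, r0, r5 → r0=43-13=30
halt.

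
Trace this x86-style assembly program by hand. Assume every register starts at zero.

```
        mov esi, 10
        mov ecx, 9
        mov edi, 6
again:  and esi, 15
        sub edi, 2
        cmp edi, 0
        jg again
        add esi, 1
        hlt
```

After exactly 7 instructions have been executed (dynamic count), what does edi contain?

esi=10
ecx=9
edi=6
esi=10&15=10
edi=6-2=4
cmp edi, 0  (cmp 4,0)
jg again: taken
After step 7: edi = 4.

4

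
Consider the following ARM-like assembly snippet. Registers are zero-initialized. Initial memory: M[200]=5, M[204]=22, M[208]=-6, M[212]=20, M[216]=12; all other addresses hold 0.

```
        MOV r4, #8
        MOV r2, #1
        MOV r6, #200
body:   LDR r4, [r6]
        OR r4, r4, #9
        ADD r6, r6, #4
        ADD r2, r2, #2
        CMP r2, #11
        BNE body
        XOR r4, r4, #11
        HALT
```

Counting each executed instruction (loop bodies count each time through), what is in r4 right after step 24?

29

r4=8
r2=1
r6=200
r4=M[200]=5
r4=5|9=13
r6=200+4=204
r2=1+2=3
CMP r2, #11  (cmp 3,11)
BNE body: taken
r4=M[204]=22
r4=22|9=31
r6=204+4=208
r2=3+2=5
CMP r2, #11  (cmp 5,11)
BNE body: taken
r4=M[208]=-6
r4=(-6)|9=-5
r6=208+4=212
r2=5+2=7
CMP r2, #11  (cmp 7,11)
BNE body: taken
r4=M[212]=20
r4=20|9=29
r6=212+4=216
After step 24: r4 = 29.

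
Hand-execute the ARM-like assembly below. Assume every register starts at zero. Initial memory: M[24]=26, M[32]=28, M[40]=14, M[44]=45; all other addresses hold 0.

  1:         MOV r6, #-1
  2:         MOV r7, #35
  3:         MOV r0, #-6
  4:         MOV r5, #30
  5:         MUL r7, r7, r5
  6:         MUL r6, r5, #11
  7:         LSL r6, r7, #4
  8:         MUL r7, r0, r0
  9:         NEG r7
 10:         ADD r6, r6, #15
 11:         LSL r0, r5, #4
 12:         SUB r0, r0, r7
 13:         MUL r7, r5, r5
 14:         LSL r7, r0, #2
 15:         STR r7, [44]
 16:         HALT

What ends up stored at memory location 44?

r6=-1
r7=35
r0=-6
r5=30
r7=35*30=1050
r6=30*11=330
r6=1050<<4=16800
r7=(-6)*(-6)=36
r7=-(36)=-36
r6=16800+15=16815
r0=30<<4=480
r0=480-(-36)=516
r7=30*30=900
r7=516<<2=2064
STR r7, [44] → M[44]=2064
halt.

2064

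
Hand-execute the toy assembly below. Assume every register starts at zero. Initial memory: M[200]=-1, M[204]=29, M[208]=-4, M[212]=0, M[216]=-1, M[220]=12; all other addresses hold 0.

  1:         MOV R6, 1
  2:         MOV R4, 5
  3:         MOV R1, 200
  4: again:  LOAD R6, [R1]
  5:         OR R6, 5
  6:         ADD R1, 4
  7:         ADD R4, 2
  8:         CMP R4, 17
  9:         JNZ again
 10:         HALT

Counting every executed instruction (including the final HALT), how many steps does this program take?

40

MOV R6, 1 → R6=1
MOV R4, 5 → R4=5
MOV R1, 200 → R1=200
LOAD R6, [R1] → R6=M[200]=-1
OR R6, 5 → R6=(-1)|5=-1
ADD R1, 4 → R1=200+4=204
ADD R4, 2 → R4=5+2=7
CMP R4, 17  (cmp 7,17)
JNZ again: taken
LOAD R6, [R1] → R6=M[204]=29
OR R6, 5 → R6=29|5=29
ADD R1, 4 → R1=204+4=208
ADD R4, 2 → R4=7+2=9
CMP R4, 17  (cmp 9,17)
JNZ again: taken
LOAD R6, [R1] → R6=M[208]=-4
OR R6, 5 → R6=(-4)|5=-3
ADD R1, 4 → R1=208+4=212
ADD R4, 2 → R4=9+2=11
CMP R4, 17  (cmp 11,17)
JNZ again: taken
LOAD R6, [R1] → R6=M[212]=0
OR R6, 5 → R6=0|5=5
ADD R1, 4 → R1=212+4=216
ADD R4, 2 → R4=11+2=13
CMP R4, 17  (cmp 13,17)
JNZ again: taken
LOAD R6, [R1] → R6=M[216]=-1
OR R6, 5 → R6=(-1)|5=-1
ADD R1, 4 → R1=216+4=220
ADD R4, 2 → R4=13+2=15
CMP R4, 17  (cmp 15,17)
JNZ again: taken
LOAD R6, [R1] → R6=M[220]=12
OR R6, 5 → R6=12|5=13
ADD R1, 4 → R1=220+4=224
ADD R4, 2 → R4=15+2=17
CMP R4, 17  (cmp 17,17)
JNZ again: not taken
halt.
Total executed instructions: 40.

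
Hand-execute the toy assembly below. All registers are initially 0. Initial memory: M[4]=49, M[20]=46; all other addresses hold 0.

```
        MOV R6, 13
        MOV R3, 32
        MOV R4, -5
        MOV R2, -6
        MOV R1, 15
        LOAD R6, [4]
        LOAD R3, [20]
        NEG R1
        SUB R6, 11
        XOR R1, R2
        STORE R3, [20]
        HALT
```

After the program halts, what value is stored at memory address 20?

R6=13
R3=32
R4=-5
R2=-6
R1=15
R6=M[4]=49
R3=M[20]=46
R1=-(15)=-15
R6=49-11=38
R1=(-15)^(-6)=11
STORE R3, [20] → M[20]=46
halt.

46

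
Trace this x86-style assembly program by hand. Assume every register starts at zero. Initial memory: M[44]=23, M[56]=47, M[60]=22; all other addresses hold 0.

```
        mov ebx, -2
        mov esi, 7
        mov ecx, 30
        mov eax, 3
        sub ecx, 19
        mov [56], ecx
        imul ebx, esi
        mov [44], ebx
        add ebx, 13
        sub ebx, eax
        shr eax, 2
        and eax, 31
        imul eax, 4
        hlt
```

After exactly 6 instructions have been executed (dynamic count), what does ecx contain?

ebx=-2
esi=7
ecx=30
eax=3
ecx=30-19=11
mov [56], ecx → M[56]=11
After step 6: ecx = 11.

11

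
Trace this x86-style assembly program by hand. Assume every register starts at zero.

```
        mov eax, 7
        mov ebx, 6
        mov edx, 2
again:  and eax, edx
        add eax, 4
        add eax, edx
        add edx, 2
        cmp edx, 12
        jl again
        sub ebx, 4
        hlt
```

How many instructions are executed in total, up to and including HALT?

mov eax, 7 → eax=7
mov ebx, 6 → ebx=6
mov edx, 2 → edx=2
and eax, edx → eax=7&2=2
add eax, 4 → eax=2+4=6
add eax, edx → eax=6+2=8
add edx, 2 → edx=2+2=4
cmp edx, 12  (cmp 4,12)
jl again: taken
and eax, edx → eax=8&4=0
add eax, 4 → eax=0+4=4
add eax, edx → eax=4+4=8
add edx, 2 → edx=4+2=6
cmp edx, 12  (cmp 6,12)
jl again: taken
and eax, edx → eax=8&6=0
add eax, 4 → eax=0+4=4
add eax, edx → eax=4+6=10
add edx, 2 → edx=6+2=8
cmp edx, 12  (cmp 8,12)
jl again: taken
and eax, edx → eax=10&8=8
add eax, 4 → eax=8+4=12
add eax, edx → eax=12+8=20
add edx, 2 → edx=8+2=10
cmp edx, 12  (cmp 10,12)
jl again: taken
and eax, edx → eax=20&10=0
add eax, 4 → eax=0+4=4
add eax, edx → eax=4+10=14
add edx, 2 → edx=10+2=12
cmp edx, 12  (cmp 12,12)
jl again: not taken
sub ebx, 4 → ebx=6-4=2
halt.
Total executed instructions: 35.

35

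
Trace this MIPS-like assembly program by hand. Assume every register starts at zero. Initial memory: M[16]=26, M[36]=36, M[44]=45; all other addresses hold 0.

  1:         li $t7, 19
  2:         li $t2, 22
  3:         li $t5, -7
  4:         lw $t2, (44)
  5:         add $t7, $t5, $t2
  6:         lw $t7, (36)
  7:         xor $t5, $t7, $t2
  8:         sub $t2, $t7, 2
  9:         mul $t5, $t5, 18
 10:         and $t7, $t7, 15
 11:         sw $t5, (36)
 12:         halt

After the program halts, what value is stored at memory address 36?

after li $t7, 19: $t7=19
after li $t2, 22: $t2=22
after li $t5, -7: $t5=-7
after lw $t2, (44): $t2=M[44]=45
after add $t7, $t5, $t2: $t7=(-7)+45=38
after lw $t7, (36): $t7=M[36]=36
after xor $t5, $t7, $t2: $t5=36^45=9
after sub $t2, $t7, 2: $t2=36-2=34
after mul $t5, $t5, 18: $t5=9*18=162
after and $t7, $t7, 15: $t7=36&15=4
sw $t5, (36) → M[36]=162
halt.

162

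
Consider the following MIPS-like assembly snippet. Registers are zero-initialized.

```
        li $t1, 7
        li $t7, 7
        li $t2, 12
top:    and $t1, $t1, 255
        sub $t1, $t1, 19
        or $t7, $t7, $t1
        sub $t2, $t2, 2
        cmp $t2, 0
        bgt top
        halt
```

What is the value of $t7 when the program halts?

after li $t1, 7: $t1=7
after li $t7, 7: $t7=7
after li $t2, 12: $t2=12
after and $t1, $t1, 255: $t1=7&255=7
after sub $t1, $t1, 19: $t1=7-19=-12
after or $t7, $t7, $t1: $t7=7|(-12)=-9
after sub $t2, $t2, 2: $t2=12-2=10
cmp $t2, 0  (cmp 10,0)
bgt top: taken
after and $t1, $t1, 255: $t1=(-12)&255=244
after sub $t1, $t1, 19: $t1=244-19=225
after or $t7, $t7, $t1: $t7=(-9)|225=-9
after sub $t2, $t2, 2: $t2=10-2=8
cmp $t2, 0  (cmp 8,0)
bgt top: taken
after and $t1, $t1, 255: $t1=225&255=225
after sub $t1, $t1, 19: $t1=225-19=206
after or $t7, $t7, $t1: $t7=(-9)|206=-1
after sub $t2, $t2, 2: $t2=8-2=6
cmp $t2, 0  (cmp 6,0)
bgt top: taken
after and $t1, $t1, 255: $t1=206&255=206
after sub $t1, $t1, 19: $t1=206-19=187
after or $t7, $t7, $t1: $t7=(-1)|187=-1
after sub $t2, $t2, 2: $t2=6-2=4
cmp $t2, 0  (cmp 4,0)
bgt top: taken
after and $t1, $t1, 255: $t1=187&255=187
after sub $t1, $t1, 19: $t1=187-19=168
after or $t7, $t7, $t1: $t7=(-1)|168=-1
after sub $t2, $t2, 2: $t2=4-2=2
cmp $t2, 0  (cmp 2,0)
bgt top: taken
after and $t1, $t1, 255: $t1=168&255=168
after sub $t1, $t1, 19: $t1=168-19=149
after or $t7, $t7, $t1: $t7=(-1)|149=-1
after sub $t2, $t2, 2: $t2=2-2=0
cmp $t2, 0  (cmp 0,0)
bgt top: not taken
halt.

-1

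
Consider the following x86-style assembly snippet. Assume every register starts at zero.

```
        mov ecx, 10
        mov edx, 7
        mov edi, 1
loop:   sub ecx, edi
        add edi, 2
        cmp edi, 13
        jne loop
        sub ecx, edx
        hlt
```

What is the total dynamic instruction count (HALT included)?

29

mov ecx, 10 → ecx=10
mov edx, 7 → edx=7
mov edi, 1 → edi=1
sub ecx, edi → ecx=10-1=9
add edi, 2 → edi=1+2=3
cmp edi, 13  (cmp 3,13)
jne loop: taken
sub ecx, edi → ecx=9-3=6
add edi, 2 → edi=3+2=5
cmp edi, 13  (cmp 5,13)
jne loop: taken
sub ecx, edi → ecx=6-5=1
add edi, 2 → edi=5+2=7
cmp edi, 13  (cmp 7,13)
jne loop: taken
sub ecx, edi → ecx=1-7=-6
add edi, 2 → edi=7+2=9
cmp edi, 13  (cmp 9,13)
jne loop: taken
sub ecx, edi → ecx=(-6)-9=-15
add edi, 2 → edi=9+2=11
cmp edi, 13  (cmp 11,13)
jne loop: taken
sub ecx, edi → ecx=(-15)-11=-26
add edi, 2 → edi=11+2=13
cmp edi, 13  (cmp 13,13)
jne loop: not taken
sub ecx, edx → ecx=(-26)-7=-33
halt.
Total executed instructions: 29.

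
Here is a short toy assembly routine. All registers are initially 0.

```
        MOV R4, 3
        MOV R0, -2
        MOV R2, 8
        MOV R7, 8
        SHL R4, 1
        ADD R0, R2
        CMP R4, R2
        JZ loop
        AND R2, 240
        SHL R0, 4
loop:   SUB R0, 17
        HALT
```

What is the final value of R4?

6

MOV R4, 3 → R4=3
MOV R0, -2 → R0=-2
MOV R2, 8 → R2=8
MOV R7, 8 → R7=8
SHL R4, 1 → R4=3<<1=6
ADD R0, R2 → R0=(-2)+8=6
CMP R4, R2  (cmp 6,8)
JZ loop: not taken
AND R2, 240 → R2=8&240=0
SHL R0, 4 → R0=6<<4=96
SUB R0, 17 → R0=96-17=79
halt.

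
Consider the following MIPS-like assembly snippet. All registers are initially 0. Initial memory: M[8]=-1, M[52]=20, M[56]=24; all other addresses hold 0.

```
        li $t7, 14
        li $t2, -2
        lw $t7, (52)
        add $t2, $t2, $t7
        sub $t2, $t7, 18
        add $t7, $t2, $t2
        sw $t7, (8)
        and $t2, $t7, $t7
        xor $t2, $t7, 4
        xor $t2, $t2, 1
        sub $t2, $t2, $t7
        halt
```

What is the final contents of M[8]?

li $t7, 14 → $t7=14
li $t2, -2 → $t2=-2
lw $t7, (52) → $t7=M[52]=20
add $t2, $t2, $t7 → $t2=(-2)+20=18
sub $t2, $t7, 18 → $t2=20-18=2
add $t7, $t2, $t2 → $t7=2+2=4
sw $t7, (8) → M[8]=4
and $t2, $t7, $t7 → $t2=4&4=4
xor $t2, $t7, 4 → $t2=4^4=0
xor $t2, $t2, 1 → $t2=0^1=1
sub $t2, $t2, $t7 → $t2=1-4=-3
halt.

4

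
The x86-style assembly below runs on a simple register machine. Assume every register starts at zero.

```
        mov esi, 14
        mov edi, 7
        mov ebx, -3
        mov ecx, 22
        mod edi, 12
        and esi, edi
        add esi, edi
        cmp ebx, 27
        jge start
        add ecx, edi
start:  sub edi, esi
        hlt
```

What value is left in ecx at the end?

mov esi, 14 → esi=14
mov edi, 7 → edi=7
mov ebx, -3 → ebx=-3
mov ecx, 22 → ecx=22
mod edi, 12 → edi=7%12=7
and esi, edi → esi=14&7=6
add esi, edi → esi=6+7=13
cmp ebx, 27  (cmp -3,27)
jge start: not taken
add ecx, edi → ecx=22+7=29
sub edi, esi → edi=7-13=-6
halt.

29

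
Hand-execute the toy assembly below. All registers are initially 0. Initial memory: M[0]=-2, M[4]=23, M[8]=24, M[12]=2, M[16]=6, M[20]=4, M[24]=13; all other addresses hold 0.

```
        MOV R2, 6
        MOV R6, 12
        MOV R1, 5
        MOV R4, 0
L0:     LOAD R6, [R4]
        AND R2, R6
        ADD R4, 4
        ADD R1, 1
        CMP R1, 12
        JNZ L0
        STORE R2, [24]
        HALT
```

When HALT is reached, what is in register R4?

28

MOV R2, 6 → R2=6
MOV R6, 12 → R6=12
MOV R1, 5 → R1=5
MOV R4, 0 → R4=0
LOAD R6, [R4] → R6=M[0]=-2
AND R2, R6 → R2=6&(-2)=6
ADD R4, 4 → R4=0+4=4
ADD R1, 1 → R1=5+1=6
CMP R1, 12  (cmp 6,12)
JNZ L0: taken
LOAD R6, [R4] → R6=M[4]=23
AND R2, R6 → R2=6&23=6
ADD R4, 4 → R4=4+4=8
ADD R1, 1 → R1=6+1=7
CMP R1, 12  (cmp 7,12)
JNZ L0: taken
LOAD R6, [R4] → R6=M[8]=24
AND R2, R6 → R2=6&24=0
ADD R4, 4 → R4=8+4=12
ADD R1, 1 → R1=7+1=8
CMP R1, 12  (cmp 8,12)
JNZ L0: taken
LOAD R6, [R4] → R6=M[12]=2
AND R2, R6 → R2=0&2=0
ADD R4, 4 → R4=12+4=16
ADD R1, 1 → R1=8+1=9
CMP R1, 12  (cmp 9,12)
JNZ L0: taken
LOAD R6, [R4] → R6=M[16]=6
AND R2, R6 → R2=0&6=0
ADD R4, 4 → R4=16+4=20
ADD R1, 1 → R1=9+1=10
CMP R1, 12  (cmp 10,12)
JNZ L0: taken
LOAD R6, [R4] → R6=M[20]=4
AND R2, R6 → R2=0&4=0
ADD R4, 4 → R4=20+4=24
ADD R1, 1 → R1=10+1=11
CMP R1, 12  (cmp 11,12)
JNZ L0: taken
LOAD R6, [R4] → R6=M[24]=13
AND R2, R6 → R2=0&13=0
ADD R4, 4 → R4=24+4=28
ADD R1, 1 → R1=11+1=12
CMP R1, 12  (cmp 12,12)
JNZ L0: not taken
STORE R2, [24] → M[24]=0
halt.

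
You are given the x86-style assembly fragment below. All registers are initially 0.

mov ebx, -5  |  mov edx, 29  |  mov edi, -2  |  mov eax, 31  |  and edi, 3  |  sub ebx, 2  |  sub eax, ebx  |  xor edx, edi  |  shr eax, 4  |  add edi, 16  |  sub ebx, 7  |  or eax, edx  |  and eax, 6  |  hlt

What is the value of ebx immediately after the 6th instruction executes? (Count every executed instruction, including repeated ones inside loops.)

-7

mov ebx, -5 → ebx=-5
mov edx, 29 → edx=29
mov edi, -2 → edi=-2
mov eax, 31 → eax=31
and edi, 3 → edi=(-2)&3=2
sub ebx, 2 → ebx=(-5)-2=-7
After step 6: ebx = -7.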